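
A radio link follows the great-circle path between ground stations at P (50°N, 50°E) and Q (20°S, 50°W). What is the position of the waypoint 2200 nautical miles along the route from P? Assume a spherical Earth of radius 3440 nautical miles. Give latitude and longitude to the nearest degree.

The haversine formula gives a central angle δ ≈ 1.946 rad (111.5°) between the endpoints. The total great-circle distance is δ·R ≈ 1.946 × 3440 ≈ 6696 nmi, so the target fraction is f = 2200/6696 ≈ 0.329.
Interpolate at f ≈ 0.329 with slerp weights a = sin((1−f)δ)/sin δ ≈ 1.038, b = sin(fδ)/sin δ ≈ 0.642.
p = a·p₁ + b·p₂ ≈ (0.816, 0.049, 0.576); φ = arcsin(p_z) ≈ 35.14°, λ = atan2(p_y, p_x) ≈ 3.45°.

≈ (35°N, 3°E)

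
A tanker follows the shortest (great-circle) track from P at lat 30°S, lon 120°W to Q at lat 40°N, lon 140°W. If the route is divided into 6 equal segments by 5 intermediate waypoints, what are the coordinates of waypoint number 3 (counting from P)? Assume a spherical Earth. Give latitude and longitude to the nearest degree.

Convert each endpoint to a unit vector on the sphere (x = cos φ cos λ, y = cos φ sin λ, z = sin φ).
The central angle between the endpoints is δ = arccos(p₁·p₂) ≈ 1.264 rad (72.4°).
Interpolate at f = 3/6 with slerp weights a = sin((1−f)δ)/sin δ ≈ 0.620, b = sin(fδ)/sin δ ≈ 0.620.
p = a·p₁ + b·p₂ ≈ (-0.632, -0.770, 0.088); φ = arcsin(p_z) ≈ 5.08°, λ = atan2(p_y, p_x) ≈ -129.38°.

≈ lat 5°N, lon 129°W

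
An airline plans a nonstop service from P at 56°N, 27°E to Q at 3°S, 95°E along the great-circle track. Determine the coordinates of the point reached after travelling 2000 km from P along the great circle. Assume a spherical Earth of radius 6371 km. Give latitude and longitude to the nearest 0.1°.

≈ 46.8°N, 52.1°E

The haversine formula gives a central angle δ ≈ 1.404 rad (80.5°) between the endpoints. The total great-circle distance is δ·R ≈ 1.404 × 6371 ≈ 8946 km, so the target fraction is f = 2000/8946 ≈ 0.224.
Interpolate at f ≈ 0.224 with slerp weights a = sin((1−f)δ)/sin δ ≈ 0.899, b = sin(fδ)/sin δ ≈ 0.313.
p = a·p₁ + b·p₂ ≈ (0.421, 0.540, 0.729); φ = arcsin(p_z) ≈ 46.81°, λ = atan2(p_y, p_x) ≈ 52.06°.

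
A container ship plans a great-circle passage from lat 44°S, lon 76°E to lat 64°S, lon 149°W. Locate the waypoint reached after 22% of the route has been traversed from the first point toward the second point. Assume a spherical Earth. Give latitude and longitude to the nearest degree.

≈ lat 57°S, lon 85°E

The haversine formula gives a central angle δ ≈ 1.158 rad (66.3°) between the endpoints.
Interpolate at f = 0.22 with slerp weights a = sin((1−f)δ)/sin δ ≈ 0.857, b = sin(fδ)/sin δ ≈ 0.275.
p = a·p₁ + b·p₂ ≈ (0.046, 0.536, -0.843); φ = arcsin(p_z) ≈ -57.44°, λ = atan2(p_y, p_x) ≈ 85.12°.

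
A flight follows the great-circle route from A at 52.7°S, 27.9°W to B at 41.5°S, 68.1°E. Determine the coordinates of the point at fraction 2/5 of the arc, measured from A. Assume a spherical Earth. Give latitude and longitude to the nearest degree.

≈ 59°S, 15°E

From cos δ = sin φ₁ sin φ₂ + cos φ₁ cos φ₂ cos Δλ, the central angle is δ ≈ 1.071 rad (61.3°).
Interpolate at f = 2/5 with slerp weights a = sin((1−f)δ)/sin δ ≈ 0.683, b = sin(fδ)/sin δ ≈ 0.473.
p = a·p₁ + b·p₂ ≈ (0.498, 0.135, -0.857); φ = arcsin(p_z) ≈ -58.94°, λ = atan2(p_y, p_x) ≈ 15.20°.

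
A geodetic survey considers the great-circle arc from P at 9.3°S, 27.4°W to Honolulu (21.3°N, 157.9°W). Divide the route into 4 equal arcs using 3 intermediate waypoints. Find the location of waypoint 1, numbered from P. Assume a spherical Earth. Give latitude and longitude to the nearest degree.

≈ 3°N, 58°W

Write both endpoints as unit vectors p₁, p₂ with components (cos φ cos λ, cos φ sin λ, sin φ).
The central angle between the endpoints is δ = arccos(p₁·p₂) ≈ 2.286 rad (131.0°).
Interpolate at f = 1/4 with slerp weights a = sin((1−f)δ)/sin δ ≈ 1.311, b = sin(fδ)/sin δ ≈ 0.717.
p = a·p₁ + b·p₂ ≈ (0.530, -0.847, 0.048); φ = arcsin(p_z) ≈ 2.78°, λ = atan2(p_y, p_x) ≈ -57.95°.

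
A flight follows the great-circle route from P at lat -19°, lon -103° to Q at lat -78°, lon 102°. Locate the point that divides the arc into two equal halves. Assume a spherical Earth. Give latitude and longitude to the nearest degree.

From cos δ = sin φ₁ sin φ₂ + cos φ₁ cos φ₂ cos Δλ, the central angle is δ ≈ 1.430 rad (81.9°).
Interpolate at f = 1/2 with slerp weights a = sin((1−f)δ)/sin δ ≈ 0.662, b = sin(fδ)/sin δ ≈ 0.662.
p = a·p₁ + b·p₂ ≈ (-0.169, -0.475, -0.863); φ = arcsin(p_z) ≈ -59.69°, λ = atan2(p_y, p_x) ≈ -109.62°.

≈ lat -60°, lon -110°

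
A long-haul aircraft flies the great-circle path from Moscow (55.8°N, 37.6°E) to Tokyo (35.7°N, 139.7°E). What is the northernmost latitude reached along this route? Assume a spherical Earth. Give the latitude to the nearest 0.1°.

≈ 61.1°N

The great circle lies in the plane with unit normal n̂ = (p₁ × p₂)/|p₁ × p₂|.
Here n̂_z ≈ +0.484; the vertex latitude is φ_max = arccos|n̂_z| ≈ 61.1°.
Check via Clairaut: cos φ_max = |cos φ₁| · sin C = cos(55.8°)·sin(59.4°) ≈ 0.484, again giving ≈ 61.1°.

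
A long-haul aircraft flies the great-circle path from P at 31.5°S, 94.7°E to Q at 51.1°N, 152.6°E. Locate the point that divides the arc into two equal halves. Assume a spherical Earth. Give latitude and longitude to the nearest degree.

≈ 11°N, 119°E

From cos δ = sin φ₁ sin φ₂ + cos φ₁ cos φ₂ cos Δλ, the central angle is δ ≈ 1.693 rad (97.0°).
Interpolate at f = 1/2 with slerp weights a = sin((1−f)δ)/sin δ ≈ 0.755, b = sin(fδ)/sin δ ≈ 0.755.
p = a·p₁ + b·p₂ ≈ (-0.473, 0.859, 0.193); φ = arcsin(p_z) ≈ 11.13°, λ = atan2(p_y, p_x) ≈ 118.85°.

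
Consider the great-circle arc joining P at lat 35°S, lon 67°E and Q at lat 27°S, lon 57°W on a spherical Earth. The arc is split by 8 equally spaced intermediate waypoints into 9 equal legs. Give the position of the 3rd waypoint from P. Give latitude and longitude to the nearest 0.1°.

≈ lat 51.0°S, lon 26.9°E

Convert each endpoint to a unit vector on the sphere (x = cos φ cos λ, y = cos φ sin λ, z = sin φ).
The central angle between the endpoints is δ = arccos(p₁·p₂) ≈ 1.719 rad (98.5°).
Interpolate at f = 3/9 with slerp weights a = sin((1−f)δ)/sin δ ≈ 0.921, b = sin(fδ)/sin δ ≈ 0.548.
p = a·p₁ + b·p₂ ≈ (0.561, 0.285, -0.777); φ = arcsin(p_z) ≈ -51.01°, λ = atan2(p_y, p_x) ≈ 26.94°.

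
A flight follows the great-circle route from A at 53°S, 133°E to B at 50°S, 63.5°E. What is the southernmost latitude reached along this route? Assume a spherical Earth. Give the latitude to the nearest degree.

The great circle lies in the plane with unit normal n̂ = (p₁ × p₂)/|p₁ × p₂|.
Here n̂_z ≈ -0.545; the vertex latitude is φ_max = arccos|n̂_z| ≈ 57.0°.
Check via Clairaut: cos φ_max = |cos φ₁| · sin C = cos(53.0°)·sin(115.0°) ≈ 0.545, again giving ≈ 57.0°.

≈ 57°S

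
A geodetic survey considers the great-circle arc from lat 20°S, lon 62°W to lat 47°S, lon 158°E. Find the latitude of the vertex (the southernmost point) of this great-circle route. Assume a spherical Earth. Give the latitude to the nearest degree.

≈ 65°S

The great circle lies in the plane with unit normal n̂ = (p₁ × p₂)/|p₁ × p₂|.
Here n̂_z ≈ -0.424; the vertex latitude is φ_max = arccos|n̂_z| ≈ 64.9°.
Check via Clairaut: cos φ_max = |cos φ₁| · sin C = cos(20.0°)·sin(153.1°) ≈ 0.424, again giving ≈ 64.9°.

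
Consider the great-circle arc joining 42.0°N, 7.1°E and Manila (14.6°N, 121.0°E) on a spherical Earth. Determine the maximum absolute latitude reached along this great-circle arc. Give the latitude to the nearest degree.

≈ 49°N

The great circle lies in the plane with unit normal n̂ = (p₁ × p₂)/|p₁ × p₂|.
Here n̂_z ≈ +0.662; the vertex latitude is φ_max = arccos|n̂_z| ≈ 48.5°.
Check via Clairaut: cos φ_max = |cos φ₁| · sin C = cos(42.0°)·sin(63.1°) ≈ 0.662, again giving ≈ 48.5°.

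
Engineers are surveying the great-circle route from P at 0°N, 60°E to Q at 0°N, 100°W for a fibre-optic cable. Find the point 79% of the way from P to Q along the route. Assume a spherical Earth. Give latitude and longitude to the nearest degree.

≈ 0°N, 66°W

Write both endpoints as unit vectors p₁, p₂ with components (cos φ cos λ, cos φ sin λ, sin φ).
The central angle between the endpoints is δ = arccos(p₁·p₂) ≈ 2.793 rad (160.0°).
Interpolate at f = 0.79 with slerp weights a = sin((1−f)δ)/sin δ ≈ 1.618, b = sin(fδ)/sin δ ≈ 2.353.
p = a·p₁ + b·p₂ ≈ (0.400, -0.916, 0.000); φ = arcsin(p_z) ≈ 0.00°, λ = atan2(p_y, p_x) ≈ -66.40°.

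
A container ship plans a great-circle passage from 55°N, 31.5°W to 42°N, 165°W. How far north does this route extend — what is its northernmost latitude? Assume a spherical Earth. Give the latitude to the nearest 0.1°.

The great circle lies in the plane with unit normal n̂ = (p₁ × p₂)/|p₁ × p₂|.
Here n̂_z ≈ -0.320; the vertex latitude is φ_max = arccos|n̂_z| ≈ 71.4°.
Check via Clairaut: cos φ_max = |cos φ₁| · sin C = cos(55.0°)·sin(33.9°) ≈ 0.320, again giving ≈ 71.4°.

≈ 71.4°N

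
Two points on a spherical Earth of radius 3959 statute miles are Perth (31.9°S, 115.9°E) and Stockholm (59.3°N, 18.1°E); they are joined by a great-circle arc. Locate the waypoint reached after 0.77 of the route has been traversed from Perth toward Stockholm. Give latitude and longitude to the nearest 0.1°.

Write both endpoints as unit vectors p₁, p₂ with components (cos φ cos λ, cos φ sin λ, sin φ).
The central angle between the endpoints is δ = arccos(p₁·p₂) ≈ 2.110 rad (120.9°).
Interpolate at f = 0.77 with slerp weights a = sin((1−f)δ)/sin δ ≈ 0.543, b = sin(fδ)/sin δ ≈ 1.163.
p = a·p₁ + b·p₂ ≈ (0.363, 0.600, 0.713); φ = arcsin(p_z) ≈ 45.50°, λ = atan2(p_y, p_x) ≈ 58.80°.

≈ 45.5°N, 58.8°E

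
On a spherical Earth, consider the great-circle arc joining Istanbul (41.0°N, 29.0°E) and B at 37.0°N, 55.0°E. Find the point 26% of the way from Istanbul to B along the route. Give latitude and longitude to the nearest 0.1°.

Write both endpoints as unit vectors p₁, p₂ with components (cos φ cos λ, cos φ sin λ, sin φ).
The central angle between the endpoints is δ = arccos(p₁·p₂) ≈ 0.358 rad (20.5°).
Interpolate at f = 0.26 with slerp weights a = sin((1−f)δ)/sin δ ≈ 0.747, b = sin(fδ)/sin δ ≈ 0.265.
p = a·p₁ + b·p₂ ≈ (0.615, 0.447, 0.650); φ = arcsin(p_z) ≈ 40.53°, λ = atan2(p_y, p_x) ≈ 36.02°.

≈ 40.5°N, 36.0°E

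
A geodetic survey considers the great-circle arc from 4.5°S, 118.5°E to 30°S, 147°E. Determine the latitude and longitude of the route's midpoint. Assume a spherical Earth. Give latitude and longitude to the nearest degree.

≈ 18°S, 132°E

From cos δ = sin φ₁ sin φ₂ + cos φ₁ cos φ₂ cos Δλ, the central angle is δ ≈ 0.647 rad (37.1°).
Interpolate at f = 1/2 with slerp weights a = sin((1−f)δ)/sin δ ≈ 0.527, b = sin(fδ)/sin δ ≈ 0.527.
p = a·p₁ + b·p₂ ≈ (-0.634, 0.711, -0.305); φ = arcsin(p_z) ≈ -17.76°, λ = atan2(p_y, p_x) ≈ 131.73°.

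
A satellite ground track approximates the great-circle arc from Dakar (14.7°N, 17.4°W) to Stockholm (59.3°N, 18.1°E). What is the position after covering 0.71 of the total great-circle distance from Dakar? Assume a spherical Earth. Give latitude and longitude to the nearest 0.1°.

Convert each endpoint to a unit vector on the sphere (x = cos φ cos λ, y = cos φ sin λ, z = sin φ).
The central angle between the endpoints is δ = arccos(p₁·p₂) ≈ 0.902 rad (51.7°).
Interpolate at f = 0.71 with slerp weights a = sin((1−f)δ)/sin δ ≈ 0.330, b = sin(fδ)/sin δ ≈ 0.762.
p = a·p₁ + b·p₂ ≈ (0.674, 0.025, 0.738); φ = arcsin(p_z) ≈ 47.60°, λ = atan2(p_y, p_x) ≈ 2.16°.

≈ (47.6°N, 2.2°E)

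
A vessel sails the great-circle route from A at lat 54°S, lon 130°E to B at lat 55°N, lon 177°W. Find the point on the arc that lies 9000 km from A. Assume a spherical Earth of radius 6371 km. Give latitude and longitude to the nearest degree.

Write both endpoints as unit vectors p₁, p₂ with components (cos φ cos λ, cos φ sin λ, sin φ).
The central angle between the endpoints is δ = arccos(p₁·p₂) ≈ 2.049 rad (117.4°). The total great-circle distance is δ·R ≈ 2.049 × 6371 ≈ 13052 km, so the target fraction is f = 9000/13052 ≈ 0.690.
Interpolate at f ≈ 0.690 with slerp weights a = sin((1−f)δ)/sin δ ≈ 0.669, b = sin(fδ)/sin δ ≈ 1.112.
p = a·p₁ + b·p₂ ≈ (-0.890, 0.268, 0.370); φ = arcsin(p_z) ≈ 21.71°, λ = atan2(p_y, p_x) ≈ 163.25°.

≈ lat 22°N, lon 163°E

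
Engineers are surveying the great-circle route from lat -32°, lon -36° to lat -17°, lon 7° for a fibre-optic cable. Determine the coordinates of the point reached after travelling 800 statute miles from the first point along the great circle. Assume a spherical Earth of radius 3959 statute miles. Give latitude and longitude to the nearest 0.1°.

≈ lat -29.2°, lon -22.9°

From cos δ = sin φ₁ sin φ₂ + cos φ₁ cos φ₂ cos Δλ, the central angle is δ ≈ 0.726 rad (41.6°). The total great-circle distance is δ·R ≈ 0.726 × 3959 ≈ 2873 mi, so the target fraction is f = 800/2873 ≈ 0.278.
Interpolate at f ≈ 0.278 with slerp weights a = sin((1−f)δ)/sin δ ≈ 0.753, b = sin(fδ)/sin δ ≈ 0.302.
p = a·p₁ + b·p₂ ≈ (0.804, -0.340, -0.488); φ = arcsin(p_z) ≈ -29.19°, λ = atan2(p_y, p_x) ≈ -22.94°.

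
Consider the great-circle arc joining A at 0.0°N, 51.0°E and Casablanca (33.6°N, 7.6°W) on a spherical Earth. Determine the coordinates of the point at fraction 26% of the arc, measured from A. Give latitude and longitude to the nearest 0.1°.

≈ 10.2°N, 37.7°E

From cos δ = sin φ₁ sin φ₂ + cos φ₁ cos φ₂ cos Δλ, the central angle is δ ≈ 1.122 rad (64.3°).
Interpolate at f = 0.26 with slerp weights a = sin((1−f)δ)/sin δ ≈ 0.819, b = sin(fδ)/sin δ ≈ 0.319.
p = a·p₁ + b·p₂ ≈ (0.779, 0.602, 0.177); φ = arcsin(p_z) ≈ 10.17°, λ = atan2(p_y, p_x) ≈ 37.67°.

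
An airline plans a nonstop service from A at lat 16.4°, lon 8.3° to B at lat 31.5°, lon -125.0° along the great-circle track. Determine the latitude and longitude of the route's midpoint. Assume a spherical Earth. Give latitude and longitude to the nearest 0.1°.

Convert each endpoint to a unit vector on the sphere (x = cos φ cos λ, y = cos φ sin λ, z = sin φ).
The central angle between the endpoints is δ = arccos(p₁·p₂) ≈ 1.997 rad (114.4°).
Interpolate at f = 1/2 with slerp weights a = sin((1−f)δ)/sin δ ≈ 0.923, b = sin(fδ)/sin δ ≈ 0.923.
p = a·p₁ + b·p₂ ≈ (0.425, -0.517, 0.743); φ = arcsin(p_z) ≈ 47.99°, λ = atan2(p_y, p_x) ≈ -50.58°.

≈ lat 48.0°, lon -50.6°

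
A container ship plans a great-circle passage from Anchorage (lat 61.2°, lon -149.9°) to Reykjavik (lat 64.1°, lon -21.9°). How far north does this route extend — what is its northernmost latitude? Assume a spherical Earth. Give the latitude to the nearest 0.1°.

≈ 77.3°

The great circle lies in the plane with unit normal n̂ = (p₁ × p₂)/|p₁ × p₂|.
Here n̂_z ≈ +0.220; the vertex latitude is φ_max = arccos|n̂_z| ≈ 77.3°.
Check via Clairaut: cos φ_max = |cos φ₁| · sin C = cos(61.2°)·sin(27.2°) ≈ 0.220, again giving ≈ 77.3°.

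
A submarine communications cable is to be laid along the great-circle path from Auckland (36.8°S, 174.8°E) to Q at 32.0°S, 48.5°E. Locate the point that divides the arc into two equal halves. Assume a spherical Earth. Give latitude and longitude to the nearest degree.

The haversine formula gives a central angle δ ≈ 1.655 rad (94.9°) between the endpoints.
Interpolate at f = 1/2 with slerp weights a = sin((1−f)δ)/sin δ ≈ 0.739, b = sin(fδ)/sin δ ≈ 0.739.
p = a·p₁ + b·p₂ ≈ (-0.174, 0.523, -0.834); φ = arcsin(p_z) ≈ -56.55°, λ = atan2(p_y, p_x) ≈ 108.41°.

≈ 57°S, 108°E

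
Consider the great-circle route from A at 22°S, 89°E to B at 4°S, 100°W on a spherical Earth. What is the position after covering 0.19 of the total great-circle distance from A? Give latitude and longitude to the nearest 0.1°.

≈ 48.6°S, 103.4°E

The haversine formula gives a central angle δ ≈ 2.662 rad (152.5°) between the endpoints.
Interpolate at f = 0.19 with slerp weights a = sin((1−f)δ)/sin δ ≈ 1.808, b = sin(fδ)/sin δ ≈ 1.051.
p = a·p₁ + b·p₂ ≈ (-0.153, 0.643, -0.750); φ = arcsin(p_z) ≈ -48.63°, λ = atan2(p_y, p_x) ≈ 103.37°.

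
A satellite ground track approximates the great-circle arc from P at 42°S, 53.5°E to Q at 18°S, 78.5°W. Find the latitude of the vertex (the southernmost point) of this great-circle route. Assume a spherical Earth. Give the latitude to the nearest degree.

The great circle lies in the plane with unit normal n̂ = (p₁ × p₂)/|p₁ × p₂|.
Here n̂_z ≈ -0.545; the vertex latitude is φ_max = arccos|n̂_z| ≈ 57.0°.
Check via Clairaut: cos φ_max = |cos φ₁| · sin C = cos(42.0°)·sin(132.8°) ≈ 0.545, again giving ≈ 57.0°.

≈ 57°S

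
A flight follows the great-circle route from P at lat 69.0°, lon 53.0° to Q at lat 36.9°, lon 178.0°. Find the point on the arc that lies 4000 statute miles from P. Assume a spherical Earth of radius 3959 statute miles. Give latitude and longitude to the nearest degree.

≈ lat 45°, lon 174°

Convert each endpoint to a unit vector on the sphere (x = cos φ cos λ, y = cos φ sin λ, z = sin φ).
The central angle between the endpoints is δ = arccos(p₁·p₂) ≈ 1.163 rad (66.7°). The total great-circle distance is δ·R ≈ 1.163 × 3959 ≈ 4606 mi, so the target fraction is f = 4000/4606 ≈ 0.868.
Interpolate at f ≈ 0.868 with slerp weights a = sin((1−f)δ)/sin δ ≈ 0.166, b = sin(fδ)/sin δ ≈ 0.923.
p = a·p₁ + b·p₂ ≈ (-0.701, 0.073, 0.709); φ = arcsin(p_z) ≈ 45.15°, λ = atan2(p_y, p_x) ≈ 174.04°.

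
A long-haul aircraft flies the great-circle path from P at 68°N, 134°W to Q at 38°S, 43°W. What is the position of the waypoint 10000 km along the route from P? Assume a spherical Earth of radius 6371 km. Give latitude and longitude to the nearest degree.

≈ 6°S, 58°W

Convert each endpoint to a unit vector on the sphere (x = cos φ cos λ, y = cos φ sin λ, z = sin φ).
The central angle between the endpoints is δ = arccos(p₁·p₂) ≈ 2.185 rad (125.2°). The total great-circle distance is δ·R ≈ 2.185 × 6371 ≈ 13918 km, so the target fraction is f = 10000/13918 ≈ 0.718.
Interpolate at f ≈ 0.718 with slerp weights a = sin((1−f)δ)/sin δ ≈ 0.706, b = sin(fδ)/sin δ ≈ 1.223.
p = a·p₁ + b·p₂ ≈ (0.521, -0.848, -0.099); φ = arcsin(p_z) ≈ -5.67°, λ = atan2(p_y, p_x) ≈ -58.41°.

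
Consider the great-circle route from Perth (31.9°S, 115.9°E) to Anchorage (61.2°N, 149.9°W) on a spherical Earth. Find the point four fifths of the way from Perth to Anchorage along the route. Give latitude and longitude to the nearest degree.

≈ 49°N, 173°E

Write both endpoints as unit vectors p₁, p₂ with components (cos φ cos λ, cos φ sin λ, sin φ).
The central angle between the endpoints is δ = arccos(p₁·p₂) ≈ 2.086 rad (119.5°).
Interpolate at f = 4/5 with slerp weights a = sin((1−f)δ)/sin δ ≈ 0.466, b = sin(fδ)/sin δ ≈ 1.144.
p = a·p₁ + b·p₂ ≈ (-0.649, 0.079, 0.756); φ = arcsin(p_z) ≈ 49.13°, λ = atan2(p_y, p_x) ≈ 173.03°.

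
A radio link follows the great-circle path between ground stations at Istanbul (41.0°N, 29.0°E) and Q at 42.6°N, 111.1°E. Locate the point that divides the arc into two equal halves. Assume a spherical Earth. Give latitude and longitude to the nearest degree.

Convert each endpoint to a unit vector on the sphere (x = cos φ cos λ, y = cos φ sin λ, z = sin φ).
The central angle between the endpoints is δ = arccos(p₁·p₂) ≈ 1.023 rad (58.6°).
Interpolate at f = 1/2 with slerp weights a = sin((1−f)δ)/sin δ ≈ 0.573, b = sin(fδ)/sin δ ≈ 0.573.
p = a·p₁ + b·p₂ ≈ (0.227, 0.604, 0.764); φ = arcsin(p_z) ≈ 49.85°, λ = atan2(p_y, p_x) ≈ 69.43°.

≈ 50°N, 69°E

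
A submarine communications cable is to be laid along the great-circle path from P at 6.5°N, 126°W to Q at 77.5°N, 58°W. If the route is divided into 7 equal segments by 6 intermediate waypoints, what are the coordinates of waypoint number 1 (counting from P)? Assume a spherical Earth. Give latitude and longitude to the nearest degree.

The haversine formula gives a central angle δ ≈ 1.379 rad (79.0°) between the endpoints.
Interpolate at f = 1/7 with slerp weights a = sin((1−f)δ)/sin δ ≈ 0.943, b = sin(fδ)/sin δ ≈ 0.199.
p = a·p₁ + b·p₂ ≈ (-0.528, -0.794, 0.301); φ = arcsin(p_z) ≈ 17.54°, λ = atan2(p_y, p_x) ≈ -123.60°.

≈ 18°N, 124°W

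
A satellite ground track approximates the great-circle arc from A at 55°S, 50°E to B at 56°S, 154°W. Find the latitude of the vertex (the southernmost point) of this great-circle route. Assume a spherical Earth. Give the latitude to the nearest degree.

The great circle lies in the plane with unit normal n̂ = (p₁ × p₂)/|p₁ × p₂|.
Here n̂_z ≈ +0.141; the vertex latitude is φ_max = arccos|n̂_z| ≈ 81.9°.
Check via Clairaut: cos φ_max = |cos φ₁| · sin C = cos(55.0°)·sin(165.7°) ≈ 0.141, again giving ≈ 81.9°.

≈ 82°S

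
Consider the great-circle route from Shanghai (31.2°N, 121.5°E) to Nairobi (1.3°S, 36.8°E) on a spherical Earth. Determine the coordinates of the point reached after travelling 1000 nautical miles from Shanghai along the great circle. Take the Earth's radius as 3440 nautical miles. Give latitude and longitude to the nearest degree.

Write both endpoints as unit vectors p₁, p₂ with components (cos φ cos λ, cos φ sin λ, sin φ).
The central angle between the endpoints is δ = arccos(p₁·p₂) ≈ 1.504 rad (86.1°). The total great-circle distance is δ·R ≈ 1.504 × 3440 ≈ 5172 nmi, so the target fraction is f = 1000/5172 ≈ 0.193.
Interpolate at f ≈ 0.193 with slerp weights a = sin((1−f)δ)/sin δ ≈ 0.939, b = sin(fδ)/sin δ ≈ 0.287.
p = a·p₁ + b·p₂ ≈ (-0.190, 0.857, 0.480); φ = arcsin(p_z) ≈ 28.67°, λ = atan2(p_y, p_x) ≈ 102.48°.

≈ (29°N, 102°E)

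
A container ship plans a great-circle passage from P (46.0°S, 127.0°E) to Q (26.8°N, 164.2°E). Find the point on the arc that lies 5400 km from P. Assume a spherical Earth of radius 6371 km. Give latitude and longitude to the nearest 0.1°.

Convert each endpoint to a unit vector on the sphere (x = cos φ cos λ, y = cos φ sin λ, z = sin φ).
The central angle between the endpoints is δ = arccos(p₁·p₂) ≈ 1.400 rad (80.2°). The total great-circle distance is δ·R ≈ 1.400 × 6371 ≈ 8922 km, so the target fraction is f = 5400/8922 ≈ 0.605.
Interpolate at f ≈ 0.605 with slerp weights a = sin((1−f)δ)/sin δ ≈ 0.533, b = sin(fδ)/sin δ ≈ 0.761.
p = a·p₁ + b·p₂ ≈ (-0.876, 0.480, -0.040); φ = arcsin(p_z) ≈ -2.31°, λ = atan2(p_y, p_x) ≈ 151.26°.

≈ (2.3°S, 151.3°E)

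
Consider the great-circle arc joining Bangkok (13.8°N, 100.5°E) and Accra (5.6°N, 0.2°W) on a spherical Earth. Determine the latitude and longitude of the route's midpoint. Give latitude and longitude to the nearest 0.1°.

≈ 15.0°N, 49.3°E

Write both endpoints as unit vectors p₁, p₂ with components (cos φ cos λ, cos φ sin λ, sin φ).
The central angle between the endpoints is δ = arccos(p₁·p₂) ≈ 1.728 rad (99.0°).
Interpolate at f = 1/2 with slerp weights a = sin((1−f)δ)/sin δ ≈ 0.770, b = sin(fδ)/sin δ ≈ 0.770.
p = a·p₁ + b·p₂ ≈ (0.630, 0.732, 0.259); φ = arcsin(p_z) ≈ 14.99°, λ = atan2(p_y, p_x) ≈ 49.30°.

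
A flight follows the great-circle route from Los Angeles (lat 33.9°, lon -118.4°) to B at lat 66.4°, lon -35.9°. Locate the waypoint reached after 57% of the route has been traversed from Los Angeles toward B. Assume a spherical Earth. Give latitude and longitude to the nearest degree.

≈ lat 59°, lon -89°

The haversine formula gives a central angle δ ≈ 0.983 rad (56.3°) between the endpoints.
Interpolate at f = 0.57 with slerp weights a = sin((1−f)δ)/sin δ ≈ 0.493, b = sin(fδ)/sin δ ≈ 0.639.
p = a·p₁ + b·p₂ ≈ (0.013, -0.510, 0.860); φ = arcsin(p_z) ≈ 59.34°, λ = atan2(p_y, p_x) ≈ -88.60°.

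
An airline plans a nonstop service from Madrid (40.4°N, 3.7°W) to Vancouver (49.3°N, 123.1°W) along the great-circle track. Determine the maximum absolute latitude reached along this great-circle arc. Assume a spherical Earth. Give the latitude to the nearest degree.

The great circle lies in the plane with unit normal n̂ = (p₁ × p₂)/|p₁ × p₂|.
Here n̂_z ≈ -0.447; the vertex latitude is φ_max = arccos|n̂_z| ≈ 63.5°.

≈ 63°N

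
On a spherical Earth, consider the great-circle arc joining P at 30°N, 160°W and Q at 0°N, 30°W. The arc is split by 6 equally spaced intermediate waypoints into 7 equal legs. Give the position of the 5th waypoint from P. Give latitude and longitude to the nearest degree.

≈ 20°N, 60°W

Write both endpoints as unit vectors p₁, p₂ with components (cos φ cos λ, cos φ sin λ, sin φ).
The central angle between the endpoints is δ = arccos(p₁·p₂) ≈ 2.161 rad (123.8°).
Interpolate at f = 5/7 with slerp weights a = sin((1−f)δ)/sin δ ≈ 0.697, b = sin(fδ)/sin δ ≈ 1.203.
p = a·p₁ + b·p₂ ≈ (0.475, -0.808, 0.348); φ = arcsin(p_z) ≈ 20.39°, λ = atan2(p_y, p_x) ≈ -59.56°.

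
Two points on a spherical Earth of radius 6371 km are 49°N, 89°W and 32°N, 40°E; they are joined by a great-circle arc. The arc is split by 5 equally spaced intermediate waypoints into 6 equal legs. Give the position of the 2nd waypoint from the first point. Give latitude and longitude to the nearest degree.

Convert each endpoint to a unit vector on the sphere (x = cos φ cos λ, y = cos φ sin λ, z = sin φ).
The central angle between the endpoints is δ = arccos(p₁·p₂) ≈ 1.521 rad (87.1°).
Interpolate at f = 2/6 with slerp weights a = sin((1−f)δ)/sin δ ≈ 0.850, b = sin(fδ)/sin δ ≈ 0.486.
p = a·p₁ + b·p₂ ≈ (0.326, -0.293, 0.899); φ = arcsin(p_z) ≈ 64.04°, λ = atan2(p_y, p_x) ≈ -41.94°.

≈ 64°N, 42°W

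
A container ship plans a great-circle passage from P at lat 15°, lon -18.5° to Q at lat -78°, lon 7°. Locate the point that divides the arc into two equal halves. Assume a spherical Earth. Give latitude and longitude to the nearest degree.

Convert each endpoint to a unit vector on the sphere (x = cos φ cos λ, y = cos φ sin λ, z = sin φ).
The central angle between the endpoints is δ = arccos(p₁·p₂) ≈ 1.643 rad (94.1°).
Interpolate at f = 1/2 with slerp weights a = sin((1−f)δ)/sin δ ≈ 0.734, b = sin(fδ)/sin δ ≈ 0.734.
p = a·p₁ + b·p₂ ≈ (0.824, -0.206, -0.528); φ = arcsin(p_z) ≈ -31.87°, λ = atan2(p_y, p_x) ≈ -14.06°.

≈ lat -32°, lon -14°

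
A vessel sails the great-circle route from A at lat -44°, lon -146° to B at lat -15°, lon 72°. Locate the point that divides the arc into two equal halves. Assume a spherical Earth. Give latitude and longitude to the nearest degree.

≈ lat -58°, lon 120°

Convert each endpoint to a unit vector on the sphere (x = cos φ cos λ, y = cos φ sin λ, z = sin φ).
The central angle between the endpoints is δ = arccos(p₁·p₂) ≈ 1.947 rad (111.6°).
Interpolate at f = 1/2 with slerp weights a = sin((1−f)δ)/sin δ ≈ 0.889, b = sin(fδ)/sin δ ≈ 0.889.
p = a·p₁ + b·p₂ ≈ (-0.265, 0.459, -0.848); φ = arcsin(p_z) ≈ -57.98°, λ = atan2(p_y, p_x) ≈ 119.98°.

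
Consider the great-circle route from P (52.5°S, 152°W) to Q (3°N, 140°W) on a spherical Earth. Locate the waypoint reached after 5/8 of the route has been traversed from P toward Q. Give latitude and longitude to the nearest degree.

The haversine formula gives a central angle δ ≈ 0.985 rad (56.4°) between the endpoints.
Interpolate at f = 5/8 with slerp weights a = sin((1−f)δ)/sin δ ≈ 0.433, b = sin(fδ)/sin δ ≈ 0.693.
p = a·p₁ + b·p₂ ≈ (-0.763, -0.569, -0.307); φ = arcsin(p_z) ≈ -17.90°, λ = atan2(p_y, p_x) ≈ -143.30°.

≈ (18°S, 143°W)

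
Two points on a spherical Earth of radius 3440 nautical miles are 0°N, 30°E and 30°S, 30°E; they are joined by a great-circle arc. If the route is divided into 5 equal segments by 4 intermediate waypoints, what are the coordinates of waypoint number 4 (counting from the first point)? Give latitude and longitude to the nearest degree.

The haversine formula gives a central angle δ ≈ 0.524 rad (30.0°) between the endpoints.
Interpolate at f = 4/5 with slerp weights a = sin((1−f)δ)/sin δ ≈ 0.209, b = sin(fδ)/sin δ ≈ 0.813.
p = a·p₁ + b·p₂ ≈ (0.791, 0.457, -0.407); φ = arcsin(p_z) ≈ -24.00°, λ = atan2(p_y, p_x) ≈ 30.00°.

≈ 24°S, 30°E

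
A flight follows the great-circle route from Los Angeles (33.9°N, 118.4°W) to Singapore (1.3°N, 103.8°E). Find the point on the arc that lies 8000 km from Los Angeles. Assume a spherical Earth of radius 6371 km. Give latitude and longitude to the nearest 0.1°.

≈ (36.9°N, 149.5°E)

From cos δ = sin φ₁ sin φ₂ + cos φ₁ cos φ₂ cos Δλ, the central angle is δ ≈ 2.217 rad (127.0°). The total great-circle distance is δ·R ≈ 2.217 × 6371 ≈ 14124 km, so the target fraction is f = 8000/14124 ≈ 0.566.
Interpolate at f ≈ 0.566 with slerp weights a = sin((1−f)δ)/sin δ ≈ 1.027, b = sin(fδ)/sin δ ≈ 1.191.
p = a·p₁ + b·p₂ ≈ (-0.689, 0.406, 0.600); φ = arcsin(p_z) ≈ 36.85°, λ = atan2(p_y, p_x) ≈ 149.48°.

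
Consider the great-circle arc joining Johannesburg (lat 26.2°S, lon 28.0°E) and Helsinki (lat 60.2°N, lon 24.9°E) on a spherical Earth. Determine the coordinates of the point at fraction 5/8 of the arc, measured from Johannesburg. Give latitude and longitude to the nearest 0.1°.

The haversine formula gives a central angle δ ≈ 1.509 rad (86.4°) between the endpoints.
Interpolate at f = 5/8 with slerp weights a = sin((1−f)δ)/sin δ ≈ 0.537, b = sin(fδ)/sin δ ≈ 0.811.
p = a·p₁ + b·p₂ ≈ (0.791, 0.396, 0.466); φ = arcsin(p_z) ≈ 27.81°, λ = atan2(p_y, p_x) ≈ 26.59°.

≈ lat 27.8°N, lon 26.6°E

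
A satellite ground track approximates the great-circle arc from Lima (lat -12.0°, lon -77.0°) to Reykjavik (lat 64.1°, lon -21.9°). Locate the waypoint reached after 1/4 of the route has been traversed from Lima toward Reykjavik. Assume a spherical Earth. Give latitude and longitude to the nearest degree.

≈ lat 8°, lon -69°

Write both endpoints as unit vectors p₁, p₂ with components (cos φ cos λ, cos φ sin λ, sin φ).
The central angle between the endpoints is δ = arccos(p₁·p₂) ≈ 1.513 rad (86.7°).
Interpolate at f = 1/4 with slerp weights a = sin((1−f)δ)/sin δ ≈ 0.908, b = sin(fδ)/sin δ ≈ 0.370.
p = a·p₁ + b·p₂ ≈ (0.350, -0.926, 0.144); φ = arcsin(p_z) ≈ 8.28°, λ = atan2(p_y, p_x) ≈ -69.30°.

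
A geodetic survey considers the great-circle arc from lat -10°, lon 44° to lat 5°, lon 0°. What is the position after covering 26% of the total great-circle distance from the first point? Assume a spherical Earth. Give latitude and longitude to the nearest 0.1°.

≈ lat -6.3°, lon 32.4°

From cos δ = sin φ₁ sin φ₂ + cos φ₁ cos φ₂ cos Δλ, the central angle is δ ≈ 0.809 rad (46.3°).
Interpolate at f = 0.26 with slerp weights a = sin((1−f)δ)/sin δ ≈ 0.779, b = sin(fδ)/sin δ ≈ 0.289.
p = a·p₁ + b·p₂ ≈ (0.839, 0.533, -0.110); φ = arcsin(p_z) ≈ -6.32°, λ = atan2(p_y, p_x) ≈ 32.41°.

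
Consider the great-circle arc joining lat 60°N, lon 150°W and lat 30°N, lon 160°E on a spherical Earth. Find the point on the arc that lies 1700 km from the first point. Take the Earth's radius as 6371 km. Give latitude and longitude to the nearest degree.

Write both endpoints as unit vectors p₁, p₂ with components (cos φ cos λ, cos φ sin λ, sin φ).
The central angle between the endpoints is δ = arccos(p₁·p₂) ≈ 0.779 rad (44.7°). The total great-circle distance is δ·R ≈ 0.779 × 6371 ≈ 4965 km, so the target fraction is f = 1700/4965 ≈ 0.342.
Interpolate at f ≈ 0.342 with slerp weights a = sin((1−f)δ)/sin δ ≈ 0.698, b = sin(fδ)/sin δ ≈ 0.375.
p = a·p₁ + b·p₂ ≈ (-0.607, -0.063, 0.792); φ = arcsin(p_z) ≈ 52.36°, λ = atan2(p_y, p_x) ≈ -174.05°.

≈ lat 52°N, lon 174°W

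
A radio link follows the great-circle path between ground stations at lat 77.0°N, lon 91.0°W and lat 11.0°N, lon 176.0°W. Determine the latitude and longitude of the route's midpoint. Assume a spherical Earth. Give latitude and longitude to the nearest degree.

≈ lat 49°N, lon 163°W

Convert each endpoint to a unit vector on the sphere (x = cos φ cos λ, y = cos φ sin λ, z = sin φ).
The central angle between the endpoints is δ = arccos(p₁·p₂) ≈ 1.364 rad (78.2°).
Interpolate at f = 1/2 with slerp weights a = sin((1−f)δ)/sin δ ≈ 0.644, b = sin(fδ)/sin δ ≈ 0.644.
p = a·p₁ + b·p₂ ≈ (-0.633, -0.189, 0.751); φ = arcsin(p_z) ≈ 48.63°, λ = atan2(p_y, p_x) ≈ -163.38°.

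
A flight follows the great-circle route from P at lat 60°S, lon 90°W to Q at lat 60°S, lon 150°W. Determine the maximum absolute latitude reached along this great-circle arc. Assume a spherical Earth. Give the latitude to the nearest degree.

The great circle lies in the plane with unit normal n̂ = (p₁ × p₂)/|p₁ × p₂|.
Here n̂_z ≈ -0.447; the vertex latitude is φ_max = arccos|n̂_z| ≈ 63.4°.
Check via Clairaut: cos φ_max = |cos φ₁| · sin C = cos(60.0°)·sin(116.6°) ≈ 0.447, again giving ≈ 63.4°.

≈ 63°S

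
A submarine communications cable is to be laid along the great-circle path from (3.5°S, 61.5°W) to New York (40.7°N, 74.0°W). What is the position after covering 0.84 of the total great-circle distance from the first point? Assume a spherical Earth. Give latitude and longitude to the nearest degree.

The haversine formula gives a central angle δ ≈ 0.797 rad (45.7°) between the endpoints.
Interpolate at f = 0.84 with slerp weights a = sin((1−f)δ)/sin δ ≈ 0.178, b = sin(fδ)/sin δ ≈ 0.868.
p = a·p₁ + b·p₂ ≈ (0.266, -0.788, 0.555); φ = arcsin(p_z) ≈ 33.70°, λ = atan2(p_y, p_x) ≈ -71.35°.

≈ (34°N, 71°W)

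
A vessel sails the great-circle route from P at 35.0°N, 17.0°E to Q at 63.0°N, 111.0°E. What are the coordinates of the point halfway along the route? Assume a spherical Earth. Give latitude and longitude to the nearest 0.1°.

Write both endpoints as unit vectors p₁, p₂ with components (cos φ cos λ, cos φ sin λ, sin φ).
The central angle between the endpoints is δ = arccos(p₁·p₂) ≈ 1.064 rad (61.0°).
Interpolate at f = 1/2 with slerp weights a = sin((1−f)δ)/sin δ ≈ 0.580, b = sin(fδ)/sin δ ≈ 0.580.
p = a·p₁ + b·p₂ ≈ (0.360, 0.385, 0.850); φ = arcsin(p_z) ≈ 58.19°, λ = atan2(p_y, p_x) ≈ 46.90°.

≈ 58.2°N, 46.9°E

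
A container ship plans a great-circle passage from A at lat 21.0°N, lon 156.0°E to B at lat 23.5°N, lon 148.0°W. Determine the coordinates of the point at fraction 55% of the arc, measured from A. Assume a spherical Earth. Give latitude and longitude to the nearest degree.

Convert each endpoint to a unit vector on the sphere (x = cos φ cos λ, y = cos φ sin λ, z = sin φ).
The central angle between the endpoints is δ = arccos(p₁·p₂) ≈ 0.900 rad (51.6°).
Interpolate at f = 0.55 with slerp weights a = sin((1−f)δ)/sin δ ≈ 0.503, b = sin(fδ)/sin δ ≈ 0.606.
p = a·p₁ + b·p₂ ≈ (-0.901, -0.104, 0.422); φ = arcsin(p_z) ≈ 24.97°, λ = atan2(p_y, p_x) ≈ -173.43°.

≈ lat 25°N, lon 173°W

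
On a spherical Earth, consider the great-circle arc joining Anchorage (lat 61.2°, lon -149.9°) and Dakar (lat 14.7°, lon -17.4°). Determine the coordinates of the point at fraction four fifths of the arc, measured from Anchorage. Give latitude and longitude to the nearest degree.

Write both endpoints as unit vectors p₁, p₂ with components (cos φ cos λ, cos φ sin λ, sin φ).
The central angle between the endpoints is δ = arccos(p₁·p₂) ≈ 1.663 rad (95.3°).
Interpolate at f = 4/5 with slerp weights a = sin((1−f)δ)/sin δ ≈ 0.328, b = sin(fδ)/sin δ ≈ 0.975.
p = a·p₁ + b·p₂ ≈ (0.764, -0.361, 0.535); φ = arcsin(p_z) ≈ 32.34°, λ = atan2(p_y, p_x) ≈ -25.33°.

≈ lat 32°, lon -25°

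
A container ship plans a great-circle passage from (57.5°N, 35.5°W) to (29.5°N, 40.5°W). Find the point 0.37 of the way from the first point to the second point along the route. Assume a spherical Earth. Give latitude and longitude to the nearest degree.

≈ (47°N, 38°W)

Write both endpoints as unit vectors p₁, p₂ with components (cos φ cos λ, cos φ sin λ, sin φ).
The central angle between the endpoints is δ = arccos(p₁·p₂) ≈ 0.492 rad (28.2°).
Interpolate at f = 0.37 with slerp weights a = sin((1−f)δ)/sin δ ≈ 0.646, b = sin(fδ)/sin δ ≈ 0.383.
p = a·p₁ + b·p₂ ≈ (0.536, -0.418, 0.733); φ = arcsin(p_z) ≈ 47.17°, λ = atan2(p_y, p_x) ≈ -37.95°.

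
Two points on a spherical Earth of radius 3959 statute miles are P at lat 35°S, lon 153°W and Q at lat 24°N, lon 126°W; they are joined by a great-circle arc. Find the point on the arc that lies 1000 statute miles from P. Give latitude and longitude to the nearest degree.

Write both endpoints as unit vectors p₁, p₂ with components (cos φ cos λ, cos φ sin λ, sin φ).
The central angle between the endpoints is δ = arccos(p₁·p₂) ≈ 1.122 rad (64.3°). The total great-circle distance is δ·R ≈ 1.122 × 3959 ≈ 4444 mi, so the target fraction is f = 1000/4444 ≈ 0.225.
Interpolate at f ≈ 0.225 with slerp weights a = sin((1−f)δ)/sin δ ≈ 0.848, b = sin(fδ)/sin δ ≈ 0.277.
p = a·p₁ + b·p₂ ≈ (-0.768, -0.520, -0.374); φ = arcsin(p_z) ≈ -21.94°, λ = atan2(p_y, p_x) ≈ -145.88°.

≈ lat 22°S, lon 146°W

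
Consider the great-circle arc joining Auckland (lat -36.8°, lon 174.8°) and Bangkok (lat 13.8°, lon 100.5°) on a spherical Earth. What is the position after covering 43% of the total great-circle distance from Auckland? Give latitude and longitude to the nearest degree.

Convert each endpoint to a unit vector on the sphere (x = cos φ cos λ, y = cos φ sin λ, z = sin φ).
The central angle between the endpoints is δ = arccos(p₁·p₂) ≈ 1.503 rad (86.1°).
Interpolate at f = 0.43 with slerp weights a = sin((1−f)δ)/sin δ ≈ 0.757, b = sin(fδ)/sin δ ≈ 0.604.
p = a·p₁ + b·p₂ ≈ (-0.711, 0.631, -0.310); φ = arcsin(p_z) ≈ -18.04°, λ = atan2(p_y, p_x) ≈ 138.39°.

≈ lat -18°, lon 138°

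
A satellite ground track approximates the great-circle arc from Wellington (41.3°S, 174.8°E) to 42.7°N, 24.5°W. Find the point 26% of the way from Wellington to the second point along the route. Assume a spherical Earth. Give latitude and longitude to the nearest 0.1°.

≈ 22.1°S, 139.1°W

The haversine formula gives a central angle δ ≈ 2.891 rad (165.6°) between the endpoints.
Interpolate at f = 0.26 with slerp weights a = sin((1−f)δ)/sin δ ≈ 3.394, b = sin(fδ)/sin δ ≈ 2.749.
p = a·p₁ + b·p₂ ≈ (-0.701, -0.607, -0.375); φ = arcsin(p_z) ≈ -22.05°, λ = atan2(p_y, p_x) ≈ -139.10°.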